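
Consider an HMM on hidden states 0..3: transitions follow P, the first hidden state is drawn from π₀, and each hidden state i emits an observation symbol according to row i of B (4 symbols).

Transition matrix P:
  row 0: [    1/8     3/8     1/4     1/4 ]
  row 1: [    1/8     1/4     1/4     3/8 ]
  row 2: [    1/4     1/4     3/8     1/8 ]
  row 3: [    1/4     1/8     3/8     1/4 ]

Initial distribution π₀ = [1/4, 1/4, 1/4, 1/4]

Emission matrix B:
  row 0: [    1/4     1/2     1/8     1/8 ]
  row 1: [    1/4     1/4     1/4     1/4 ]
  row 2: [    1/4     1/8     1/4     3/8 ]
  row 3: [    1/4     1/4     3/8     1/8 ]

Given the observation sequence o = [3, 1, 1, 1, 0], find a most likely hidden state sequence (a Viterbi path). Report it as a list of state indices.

t=0: δ = [3.125e-02, 6.250e-02, 9.375e-02, 3.125e-02]  (obs o_0=3)
t=1: δ = [1.172e-02, 5.859e-03, 4.395e-03, 5.859e-03]  ψ = [2, 2, 2, 1]  (obs o_1=1)
t=2: δ = [7.324e-04, 1.099e-03, 3.662e-04, 7.324e-04]  ψ = [0, 0, 0, 0]  (obs o_2=1)
t=3: δ = [9.155e-05, 6.866e-05, 3.433e-05, 1.030e-04]  ψ = [3, 0, 1, 1]  (obs o_3=1)
t=4: δ = [6.437e-06, 8.583e-06, 9.656e-06, 6.437e-06]  ψ = [3, 0, 3, 1]  (obs o_4=0)
backtrack: best end state = 2; path = [2, 0, 1, 3, 2]

path = [2, 0, 1, 3, 2]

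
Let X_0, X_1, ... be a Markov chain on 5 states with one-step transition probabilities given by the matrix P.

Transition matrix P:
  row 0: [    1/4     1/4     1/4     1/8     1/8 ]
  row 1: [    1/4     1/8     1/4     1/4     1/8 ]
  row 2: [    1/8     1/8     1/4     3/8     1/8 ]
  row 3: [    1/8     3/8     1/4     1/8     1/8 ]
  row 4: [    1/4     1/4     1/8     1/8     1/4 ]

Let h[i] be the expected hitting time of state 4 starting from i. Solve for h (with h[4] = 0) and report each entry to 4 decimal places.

h = [8.0000, 8.0000, 8.0000, 8.0000, 0.0000]

First-step conditioning: h[4] = 0; for i ≠ 4, h[i] = 1 + Σ_k P[i][k]·h[k].
  h[0] = 1 + 1/4·h[0] + 1/4·h[1] + 1/4·h[2] + 1/8·h[3]
  h[1] = 1 + 1/4·h[0] + 1/8·h[1] + 1/4·h[2] + 1/4·h[3]
  h[2] = 1 + 1/8·h[0] + 1/8·h[1] + 1/4·h[2] + 3/8·h[3]
  h[3] = 1 + 1/8·h[0] + 3/8·h[1] + 1/4·h[2] + 1/8·h[3]
Solving the 4×4 linear system over states ≠ 4 gives exactly h = [8, 8, 8, 8, 0] (h[4] = 0 is the target).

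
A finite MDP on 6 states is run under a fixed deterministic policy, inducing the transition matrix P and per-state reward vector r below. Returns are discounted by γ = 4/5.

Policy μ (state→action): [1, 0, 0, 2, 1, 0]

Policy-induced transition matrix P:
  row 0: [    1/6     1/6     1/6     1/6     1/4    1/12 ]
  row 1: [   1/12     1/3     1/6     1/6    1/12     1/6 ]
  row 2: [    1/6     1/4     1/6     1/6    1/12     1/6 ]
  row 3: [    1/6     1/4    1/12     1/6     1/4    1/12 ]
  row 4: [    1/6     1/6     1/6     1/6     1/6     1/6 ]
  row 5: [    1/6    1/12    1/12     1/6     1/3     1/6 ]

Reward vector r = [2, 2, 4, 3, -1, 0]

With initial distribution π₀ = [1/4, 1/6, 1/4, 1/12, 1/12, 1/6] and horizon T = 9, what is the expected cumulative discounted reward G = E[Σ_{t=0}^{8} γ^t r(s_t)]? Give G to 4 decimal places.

t=0: π = [0.2500, 0.1667, 0.2500, 0.0833, 0.0833, 0.1667], E[r] = 2.0000, γ^t·E[r] = 2.000000, running G = 2.000000
t=1: π = [0.1528, 0.2083, 0.1458, 0.1667, 0.1875, 0.1389], E[r] = 1.6181, γ^t·E[r] = 1.294444, running G = 3.294444
t=2: π = [0.1493, 0.2159, 0.1412, 0.1667, 0.1869, 0.1400], E[r] = 1.6082, γ^t·E[r] = 1.029259, running G = 4.323704
t=3: π = [0.1487, 0.2166, 0.1411, 0.1667, 0.1866, 0.1403], E[r] = 1.6085, γ^t·E[r] = 0.823531, running G = 5.147235
t=4: π = [0.1486, 0.2167, 0.1411, 0.1667, 0.1865, 0.1404], E[r] = 1.6085, γ^t·E[r] = 0.658836, running G = 5.806071
t=5: π = [0.1486, 0.2167, 0.1411, 0.1667, 0.1865, 0.1404], E[r] = 1.6085, γ^t·E[r] = 0.527065, running G = 6.333136
t=6: π = [0.1486, 0.2167, 0.1411, 0.1667, 0.1865, 0.1404], E[r] = 1.6085, γ^t·E[r] = 0.421652, running G = 6.754788
t=7: π = [0.1486, 0.2167, 0.1411, 0.1667, 0.1865, 0.1404], E[r] = 1.6085, γ^t·E[r] = 0.337321, running G = 7.092109
t=8: π = [0.1486, 0.2167, 0.1411, 0.1667, 0.1865, 0.1404], E[r] = 1.6085, γ^t·E[r] = 0.269857, running G = 7.361966

G = 7.3620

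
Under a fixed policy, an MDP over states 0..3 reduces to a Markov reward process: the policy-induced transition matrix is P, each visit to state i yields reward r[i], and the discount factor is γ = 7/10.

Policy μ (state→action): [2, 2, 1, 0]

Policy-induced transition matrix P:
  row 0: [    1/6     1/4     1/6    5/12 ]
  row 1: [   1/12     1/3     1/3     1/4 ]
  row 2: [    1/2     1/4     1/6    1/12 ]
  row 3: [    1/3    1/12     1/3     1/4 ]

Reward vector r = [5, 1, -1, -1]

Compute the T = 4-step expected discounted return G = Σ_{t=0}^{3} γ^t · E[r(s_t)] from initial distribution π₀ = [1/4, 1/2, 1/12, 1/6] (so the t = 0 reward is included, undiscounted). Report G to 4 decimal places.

G = 2.8681

t=0: π = [0.2500, 0.5000, 0.0833, 0.1667], E[r] = 1.5000, γ^t·E[r] = 1.500000, running G = 1.500000
t=1: π = [0.1806, 0.2639, 0.2778, 0.2778], E[r] = 0.6111, γ^t·E[r] = 0.427778, running G = 1.927778
t=2: π = [0.2836, 0.2257, 0.2569, 0.2338], E[r] = 1.1528, γ^t·E[r] = 0.564861, running G = 2.492639
t=3: π = [0.2725, 0.2298, 0.2432, 0.2544], E[r] = 1.0945, γ^t·E[r] = 0.375421, running G = 2.868060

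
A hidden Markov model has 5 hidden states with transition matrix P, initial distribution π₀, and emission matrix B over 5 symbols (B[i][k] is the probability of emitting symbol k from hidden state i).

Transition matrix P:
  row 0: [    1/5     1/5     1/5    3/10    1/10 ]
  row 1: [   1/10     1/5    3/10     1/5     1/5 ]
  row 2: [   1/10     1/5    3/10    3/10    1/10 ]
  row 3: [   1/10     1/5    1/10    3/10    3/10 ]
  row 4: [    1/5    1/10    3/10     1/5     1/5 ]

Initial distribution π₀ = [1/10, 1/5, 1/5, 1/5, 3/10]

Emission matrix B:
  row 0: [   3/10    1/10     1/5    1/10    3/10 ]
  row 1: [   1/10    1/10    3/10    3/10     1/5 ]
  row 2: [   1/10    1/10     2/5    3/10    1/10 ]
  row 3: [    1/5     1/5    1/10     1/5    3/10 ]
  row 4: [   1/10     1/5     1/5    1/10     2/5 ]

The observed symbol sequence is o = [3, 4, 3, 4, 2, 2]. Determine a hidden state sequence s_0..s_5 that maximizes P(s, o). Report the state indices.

path = [2, 3, 3, 4, 2, 2]

t=0: δ = [1.000e-02, 6.000e-02, 6.000e-02, 4.000e-02, 3.000e-02]  (obs o_0=3)
t=1: δ = [1.800e-03, 2.400e-03, 1.800e-03, 5.400e-03, 4.800e-03]  ψ = [1, 1, 1, 2, 1]  (obs o_1=4)
t=2: δ = [9.600e-05, 3.240e-04, 4.320e-04, 3.240e-04, 1.620e-04]  ψ = [4, 3, 4, 3, 3]  (obs o_2=3)
t=3: δ = [1.296e-05, 1.728e-05, 1.296e-05, 3.888e-05, 3.888e-05]  ψ = [2, 2, 2, 2, 3]  (obs o_3=4)
t=4: δ = [1.555e-06, 2.333e-06, 4.666e-06, 1.166e-06, 2.333e-06]  ψ = [4, 3, 4, 3, 3]  (obs o_4=2)
t=5: δ = [9.331e-08, 2.799e-07, 5.599e-07, 1.400e-07, 9.331e-08]  ψ = [2, 2, 2, 2, 1]  (obs o_5=2)
backtrack: best end state = 2; path = [2, 3, 3, 4, 2, 2]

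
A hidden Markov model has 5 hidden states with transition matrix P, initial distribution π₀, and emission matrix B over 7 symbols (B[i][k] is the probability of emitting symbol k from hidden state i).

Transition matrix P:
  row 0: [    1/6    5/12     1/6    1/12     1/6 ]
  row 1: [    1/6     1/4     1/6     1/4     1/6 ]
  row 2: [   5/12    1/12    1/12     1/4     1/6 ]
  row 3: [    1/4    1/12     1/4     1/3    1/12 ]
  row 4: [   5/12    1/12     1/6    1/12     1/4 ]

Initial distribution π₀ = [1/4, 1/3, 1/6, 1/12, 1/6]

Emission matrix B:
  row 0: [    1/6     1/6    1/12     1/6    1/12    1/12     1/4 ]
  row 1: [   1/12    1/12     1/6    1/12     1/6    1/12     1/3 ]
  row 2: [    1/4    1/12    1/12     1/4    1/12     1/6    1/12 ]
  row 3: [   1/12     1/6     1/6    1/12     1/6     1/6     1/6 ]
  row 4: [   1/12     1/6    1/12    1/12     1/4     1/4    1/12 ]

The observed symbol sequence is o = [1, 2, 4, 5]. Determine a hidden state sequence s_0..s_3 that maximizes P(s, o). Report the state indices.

path = [0, 1, 4, 4]

t=0: δ = [4.167e-02, 2.778e-02, 1.389e-02, 1.389e-02, 2.778e-02]  (obs o_0=1)
t=1: δ = [9.645e-04, 2.894e-03, 5.787e-04, 1.157e-03, 5.787e-04]  ψ = [4, 0, 0, 1, 0]  (obs o_1=2)
t=2: δ = [4.019e-05, 1.206e-04, 4.019e-05, 1.206e-04, 1.206e-04]  ψ = [1, 1, 1, 1, 1]  (obs o_2=4)
t=3: δ = [4.186e-06, 2.512e-06, 5.023e-06, 6.698e-06, 7.535e-06]  ψ = [4, 1, 3, 3, 4]  (obs o_3=5)
backtrack: best end state = 4; path = [0, 1, 4, 4]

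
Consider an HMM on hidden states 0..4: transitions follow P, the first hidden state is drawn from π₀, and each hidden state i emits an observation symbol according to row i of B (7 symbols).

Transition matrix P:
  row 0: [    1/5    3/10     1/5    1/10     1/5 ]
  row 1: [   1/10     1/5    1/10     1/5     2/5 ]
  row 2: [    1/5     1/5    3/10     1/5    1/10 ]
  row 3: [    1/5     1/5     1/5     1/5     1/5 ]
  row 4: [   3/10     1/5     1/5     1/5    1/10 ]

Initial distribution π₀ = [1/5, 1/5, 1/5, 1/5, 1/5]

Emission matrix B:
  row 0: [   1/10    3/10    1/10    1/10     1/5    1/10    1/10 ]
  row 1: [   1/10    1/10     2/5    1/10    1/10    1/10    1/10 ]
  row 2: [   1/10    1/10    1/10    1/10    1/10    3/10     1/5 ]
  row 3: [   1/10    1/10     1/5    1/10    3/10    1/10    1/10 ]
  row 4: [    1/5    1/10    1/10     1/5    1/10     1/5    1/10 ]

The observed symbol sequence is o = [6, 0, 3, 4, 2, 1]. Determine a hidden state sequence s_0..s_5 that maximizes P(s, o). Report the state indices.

t=0: δ = [2.000e-02, 2.000e-02, 4.000e-02, 2.000e-02, 2.000e-02]  (obs o_0=6)
t=1: δ = [8.000e-04, 8.000e-04, 1.200e-03, 8.000e-04, 1.600e-03]  ψ = [2, 2, 2, 2, 1]  (obs o_1=0)
t=2: δ = [4.800e-05, 3.200e-05, 3.600e-05, 3.200e-05, 6.400e-05]  ψ = [4, 4, 2, 4, 1]  (obs o_2=3)
t=3: δ = [3.840e-06, 1.440e-06, 1.280e-06, 3.840e-06, 1.280e-06]  ψ = [4, 0, 4, 4, 1]  (obs o_3=4)
t=4: δ = [7.680e-08, 4.608e-07, 7.680e-08, 1.536e-07, 7.680e-08]  ψ = [0, 0, 0, 3, 0]  (obs o_4=2)
t=5: δ = [1.382e-08, 9.216e-09, 4.608e-09, 9.216e-09, 1.843e-08]  ψ = [1, 1, 1, 1, 1]  (obs o_5=1)
backtrack: best end state = 4; path = [2, 1, 4, 0, 1, 4]

path = [2, 1, 4, 0, 1, 4]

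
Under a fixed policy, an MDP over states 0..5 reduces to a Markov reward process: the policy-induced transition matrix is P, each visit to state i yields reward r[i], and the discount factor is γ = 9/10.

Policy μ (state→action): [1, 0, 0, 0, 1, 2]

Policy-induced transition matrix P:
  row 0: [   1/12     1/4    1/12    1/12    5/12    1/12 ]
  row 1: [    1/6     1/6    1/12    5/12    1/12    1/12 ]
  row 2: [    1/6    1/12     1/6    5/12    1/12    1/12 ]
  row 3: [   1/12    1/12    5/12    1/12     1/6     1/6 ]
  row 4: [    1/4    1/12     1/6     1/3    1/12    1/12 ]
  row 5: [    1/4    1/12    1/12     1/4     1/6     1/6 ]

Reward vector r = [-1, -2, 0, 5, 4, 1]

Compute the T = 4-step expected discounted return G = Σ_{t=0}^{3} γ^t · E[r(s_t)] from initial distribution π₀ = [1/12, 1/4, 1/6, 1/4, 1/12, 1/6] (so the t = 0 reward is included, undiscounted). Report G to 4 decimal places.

t=0: π = [0.0833, 0.2500, 0.1667, 0.2500, 0.0833, 0.1667], E[r] = 1.1667, γ^t·E[r] = 1.166667, running G = 1.166667
t=1: π = [0.1597, 0.1181, 0.1875, 0.2708, 0.1458, 0.1181], E[r] = 1.6597, γ^t·E[r] = 1.493750, running G = 2.660417
t=2: π = [0.1528, 0.1198, 0.2014, 0.2413, 0.1690, 0.1157], E[r] = 1.6059, γ^t·E[r] = 1.300781, running G = 3.961198
t=3: π = [0.1576, 0.1188, 0.1946, 0.2519, 0.1640, 0.1131], E[r] = 1.6337, γ^t·E[r] = 1.190953, running G = 5.152151

G = 5.1522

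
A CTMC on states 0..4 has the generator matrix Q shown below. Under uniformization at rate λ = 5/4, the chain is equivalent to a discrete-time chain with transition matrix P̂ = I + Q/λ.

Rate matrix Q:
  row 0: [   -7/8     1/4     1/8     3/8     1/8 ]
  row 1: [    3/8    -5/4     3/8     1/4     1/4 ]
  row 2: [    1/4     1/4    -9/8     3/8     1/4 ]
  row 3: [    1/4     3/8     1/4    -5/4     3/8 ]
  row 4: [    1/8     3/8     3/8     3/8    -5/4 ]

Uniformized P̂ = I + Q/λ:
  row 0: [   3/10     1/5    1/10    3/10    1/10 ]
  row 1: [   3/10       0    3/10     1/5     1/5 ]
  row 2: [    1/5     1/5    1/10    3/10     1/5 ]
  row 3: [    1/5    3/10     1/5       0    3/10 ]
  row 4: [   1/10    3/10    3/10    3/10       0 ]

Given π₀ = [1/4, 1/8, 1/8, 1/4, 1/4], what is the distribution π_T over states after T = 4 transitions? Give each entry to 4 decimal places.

t=0: π = [0.2500, 0.1250, 0.1250, 0.2500, 0.2500]
t=1: π = [0.2125, 0.2250, 0.2000, 0.2125, 0.1500]
t=2: π = [0.2288, 0.1913, 0.1963, 0.2138, 0.1700]
t=3: π = [0.2250, 0.2001, 0.1936, 0.2168, 0.1645]
t=4: π = [0.2261, 0.1981, 0.1946, 0.2150, 0.1663]

π = [0.2261, 0.1981, 0.1946, 0.2150, 0.1663]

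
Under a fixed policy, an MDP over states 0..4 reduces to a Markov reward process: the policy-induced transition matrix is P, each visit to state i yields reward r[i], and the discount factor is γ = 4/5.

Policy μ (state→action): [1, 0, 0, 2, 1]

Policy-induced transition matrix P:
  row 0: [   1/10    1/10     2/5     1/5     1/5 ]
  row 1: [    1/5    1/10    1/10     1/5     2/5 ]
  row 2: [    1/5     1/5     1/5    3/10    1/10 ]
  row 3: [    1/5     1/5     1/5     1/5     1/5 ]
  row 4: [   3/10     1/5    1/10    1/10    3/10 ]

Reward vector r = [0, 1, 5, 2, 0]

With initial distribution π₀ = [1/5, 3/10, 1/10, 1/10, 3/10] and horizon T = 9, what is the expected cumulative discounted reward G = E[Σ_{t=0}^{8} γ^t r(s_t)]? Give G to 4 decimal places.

t=0: π = [0.2000, 0.3000, 0.1000, 0.1000, 0.3000], E[r] = 1.0000, γ^t·E[r] = 1.000000, running G = 1.000000
t=1: π = [0.2100, 0.1500, 0.1800, 0.1800, 0.2800], E[r] = 1.4100, γ^t·E[r] = 1.128000, running G = 2.128000
t=2: π = [0.2070, 0.1640, 0.1990, 0.1900, 0.2400], E[r] = 1.5390, γ^t·E[r] = 0.984960, running G = 3.112960
t=3: π = [0.2033, 0.1629, 0.2010, 0.1959, 0.2369], E[r] = 1.5597, γ^t·E[r] = 0.798566, running G = 3.911526
t=4: π = [0.2034, 0.1634, 0.2007, 0.1964, 0.2362], E[r] = 1.5596, γ^t·E[r] = 0.638812, running G = 4.550339
t=5: π = [0.2033, 0.1633, 0.2007, 0.1965, 0.2362], E[r] = 1.5598, γ^t·E[r] = 0.511120, running G = 5.061458
t=6: π = [0.2033, 0.1633, 0.2007, 0.1964, 0.2362], E[r] = 1.5597, γ^t·E[r] = 0.408877, running G = 5.470335
t=7: π = [0.2033, 0.1633, 0.2007, 0.1964, 0.2362], E[r] = 1.5598, γ^t·E[r] = 0.327103, running G = 5.797439
t=8: π = [0.2033, 0.1633, 0.2007, 0.1964, 0.2362], E[r] = 1.5597, γ^t·E[r] = 0.261682, running G = 6.059121

G = 6.0591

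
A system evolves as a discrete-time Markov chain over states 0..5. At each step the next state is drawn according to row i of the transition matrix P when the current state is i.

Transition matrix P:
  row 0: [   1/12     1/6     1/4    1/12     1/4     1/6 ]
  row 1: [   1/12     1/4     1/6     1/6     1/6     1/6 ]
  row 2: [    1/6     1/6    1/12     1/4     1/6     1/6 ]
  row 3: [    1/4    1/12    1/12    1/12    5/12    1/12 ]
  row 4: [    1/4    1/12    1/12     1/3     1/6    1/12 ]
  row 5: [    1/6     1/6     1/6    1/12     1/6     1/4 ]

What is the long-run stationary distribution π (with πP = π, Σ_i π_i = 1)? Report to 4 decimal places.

Balance equations π_j = Σ_i π_i·P[i][j]:
  π_0 = 1/12·π_0 + 1/12·π_1 + 1/6·π_2 + 1/4·π_3 + 1/4·π_4 + 1/6·π_5
  π_1 = 1/6·π_0 + 1/4·π_1 + 1/6·π_2 + 1/12·π_3 + 1/12·π_4 + 1/6·π_5
  π_2 = 1/4·π_0 + 1/6·π_1 + 1/12·π_2 + 1/12·π_3 + 1/12·π_4 + 1/6·π_5
  π_3 = 1/12·π_0 + 1/6·π_1 + 1/4·π_2 + 1/12·π_3 + 1/3·π_4 + 1/12·π_5
  π_4 = 1/4·π_0 + 1/6·π_1 + 1/6·π_2 + 5/12·π_3 + 1/6·π_4 + 1/6·π_5
  normalize: π_0 + π_1 + π_2 + π_3 + π_4 + π_5 = 1
Solving the linear system gives exactly π = [134/773, 225/1546, 211/1546, 674/3865, 1737/7730, 225/1546].

π = [0.1734, 0.1455, 0.1365, 0.1744, 0.2247, 0.1455]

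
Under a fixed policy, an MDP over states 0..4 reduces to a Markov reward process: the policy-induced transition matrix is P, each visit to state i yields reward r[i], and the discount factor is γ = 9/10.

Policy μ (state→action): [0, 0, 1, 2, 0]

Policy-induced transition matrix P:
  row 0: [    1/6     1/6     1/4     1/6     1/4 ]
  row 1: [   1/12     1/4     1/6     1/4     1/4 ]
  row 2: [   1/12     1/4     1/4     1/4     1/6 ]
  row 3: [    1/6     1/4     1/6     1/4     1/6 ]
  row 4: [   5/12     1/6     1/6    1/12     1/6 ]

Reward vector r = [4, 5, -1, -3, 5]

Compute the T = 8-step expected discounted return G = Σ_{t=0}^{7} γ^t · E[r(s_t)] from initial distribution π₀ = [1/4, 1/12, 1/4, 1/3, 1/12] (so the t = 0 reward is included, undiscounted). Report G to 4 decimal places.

G = 9.9035

t=0: π = [0.2500, 0.0833, 0.2500, 0.3333, 0.0833], E[r] = 0.5833, γ^t·E[r] = 0.583333, running G = 0.583333
t=1: π = [0.1597, 0.2222, 0.2083, 0.2153, 0.1944], E[r] = 1.8681, γ^t·E[r] = 1.681250, running G = 2.264583
t=2: π = [0.1794, 0.2205, 0.1973, 0.2043, 0.1985], E[r] = 2.0023, γ^t·E[r] = 1.621875, running G = 3.886458
t=3: π = [0.1815, 0.2185, 0.1981, 0.2020, 0.2000], E[r] = 2.0144, γ^t·E[r] = 1.468512, running G = 5.354970
t=4: π = [0.1820, 0.2182, 0.1983, 0.2015, 0.2000], E[r] = 2.0159, γ^t·E[r] = 1.322644, running G = 6.677614
t=5: π = [0.1820, 0.2182, 0.1984, 0.2015, 0.2000], E[r] = 2.0159, γ^t·E[r] = 1.190360, running G = 7.867974
t=6: π = [0.1820, 0.2182, 0.1984, 0.2015, 0.2000], E[r] = 2.0159, γ^t·E[r] = 1.071318, running G = 8.939292
t=7: π = [0.1820, 0.2182, 0.1984, 0.2015, 0.2000], E[r] = 2.0159, γ^t·E[r] = 0.964184, running G = 9.903476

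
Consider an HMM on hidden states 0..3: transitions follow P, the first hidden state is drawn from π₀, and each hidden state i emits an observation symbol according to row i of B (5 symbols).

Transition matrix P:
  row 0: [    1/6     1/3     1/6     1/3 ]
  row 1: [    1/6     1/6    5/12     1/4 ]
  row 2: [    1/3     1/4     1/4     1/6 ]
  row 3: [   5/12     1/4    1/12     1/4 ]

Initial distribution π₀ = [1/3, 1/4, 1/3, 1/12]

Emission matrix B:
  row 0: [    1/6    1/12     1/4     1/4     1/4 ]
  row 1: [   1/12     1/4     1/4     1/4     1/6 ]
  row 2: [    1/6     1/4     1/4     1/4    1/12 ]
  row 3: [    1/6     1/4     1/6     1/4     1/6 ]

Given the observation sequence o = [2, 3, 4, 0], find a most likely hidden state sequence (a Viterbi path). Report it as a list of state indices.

path = [0, 3, 0, 3]

t=0: δ = [8.333e-02, 6.250e-02, 8.333e-02, 1.389e-02]  (obs o_0=2)
t=1: δ = [6.944e-03, 6.944e-03, 6.510e-03, 6.944e-03]  ψ = [2, 0, 1, 0]  (obs o_1=3)
t=2: δ = [7.234e-04, 3.858e-04, 2.411e-04, 3.858e-04]  ψ = [3, 0, 1, 0]  (obs o_2=4)
t=3: δ = [2.679e-05, 2.009e-05, 2.679e-05, 4.019e-05]  ψ = [3, 0, 1, 0]  (obs o_3=0)
backtrack: best end state = 3; path = [0, 3, 0, 3]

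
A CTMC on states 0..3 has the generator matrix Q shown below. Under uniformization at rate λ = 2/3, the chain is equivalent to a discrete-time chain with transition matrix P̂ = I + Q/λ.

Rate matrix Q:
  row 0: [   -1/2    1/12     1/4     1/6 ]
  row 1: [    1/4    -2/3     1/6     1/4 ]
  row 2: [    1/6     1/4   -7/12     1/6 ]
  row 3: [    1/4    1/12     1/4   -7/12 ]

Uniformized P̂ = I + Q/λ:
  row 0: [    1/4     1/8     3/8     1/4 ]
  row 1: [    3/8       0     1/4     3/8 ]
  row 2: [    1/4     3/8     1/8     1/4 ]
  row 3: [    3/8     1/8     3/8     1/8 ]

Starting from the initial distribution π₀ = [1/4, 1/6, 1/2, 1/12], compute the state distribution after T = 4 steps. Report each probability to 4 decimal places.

t=0: π = [0.2500, 0.1667, 0.5000, 0.0833]
t=1: π = [0.2813, 0.2292, 0.2292, 0.2604]
t=2: π = [0.3112, 0.1536, 0.2891, 0.2461]
t=3: π = [0.3000, 0.1781, 0.2835, 0.2384]
t=4: π = [0.3021, 0.1736, 0.2819, 0.2425]

π = [0.3021, 0.1736, 0.2819, 0.2425]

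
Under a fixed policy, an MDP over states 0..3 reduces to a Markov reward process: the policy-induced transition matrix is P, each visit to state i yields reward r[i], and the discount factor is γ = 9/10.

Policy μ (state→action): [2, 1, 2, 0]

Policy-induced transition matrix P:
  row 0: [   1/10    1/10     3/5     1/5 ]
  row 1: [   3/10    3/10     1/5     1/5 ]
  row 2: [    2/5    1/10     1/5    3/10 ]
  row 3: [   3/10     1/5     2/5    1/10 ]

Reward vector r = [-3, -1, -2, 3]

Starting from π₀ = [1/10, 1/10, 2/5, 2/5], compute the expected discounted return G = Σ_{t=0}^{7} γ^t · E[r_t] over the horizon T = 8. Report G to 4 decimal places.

G = -5.0544

t=0: π = [0.1000, 0.1000, 0.4000, 0.4000], E[r] = 0.0000, γ^t·E[r] = 0.000000, running G = 0.000000
t=1: π = [0.3200, 0.1600, 0.3200, 0.2000], E[r] = -1.1600, γ^t·E[r] = -1.044000, running G = -1.044000
t=2: π = [0.2680, 0.1520, 0.3680, 0.2120], E[r] = -1.0560, γ^t·E[r] = -0.855360, running G = -1.899360
t=3: π = [0.2832, 0.1516, 0.3496, 0.2156], E[r] = -1.0536, γ^t·E[r] = -0.768074, running G = -2.667434
t=4: π = [0.2783, 0.1519, 0.3564, 0.2134], E[r] = -1.0594, γ^t·E[r] = -0.695099, running G = -3.362533
t=5: π = [0.2800, 0.1517, 0.3540, 0.2143], E[r] = -1.0568, γ^t·E[r] = -0.624006, running G = -3.986539
t=6: π = [0.2794, 0.1518, 0.3549, 0.2140], E[r] = -1.0578, γ^t·E[r] = -0.562147, running G = -4.548686
t=7: π = [0.2796, 0.1518, 0.3546, 0.2141], E[r] = -1.0574, γ^t·E[r] = -0.505757, running G = -5.054443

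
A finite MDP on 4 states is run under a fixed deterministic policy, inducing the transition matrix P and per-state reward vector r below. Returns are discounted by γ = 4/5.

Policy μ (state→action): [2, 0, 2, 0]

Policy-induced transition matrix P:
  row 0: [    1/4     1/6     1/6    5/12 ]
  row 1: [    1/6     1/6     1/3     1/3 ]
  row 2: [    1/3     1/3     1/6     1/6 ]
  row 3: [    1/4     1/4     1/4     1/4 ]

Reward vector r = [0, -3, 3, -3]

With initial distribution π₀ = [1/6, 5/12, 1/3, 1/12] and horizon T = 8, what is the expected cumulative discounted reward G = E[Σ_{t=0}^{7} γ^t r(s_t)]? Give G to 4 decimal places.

t=0: π = [0.1667, 0.4167, 0.3333, 0.0833], E[r] = -0.5000, γ^t·E[r] = -0.500000, running G = -0.500000
t=1: π = [0.2431, 0.2292, 0.2431, 0.2847], E[r] = -0.8125, γ^t·E[r] = -0.650000, running G = -1.150000
t=2: π = [0.2512, 0.2309, 0.2286, 0.2894], E[r] = -0.8750, γ^t·E[r] = -0.560000, running G = -1.710000
t=3: π = [0.2498, 0.2289, 0.2293, 0.2921], E[r] = -0.8750, γ^t·E[r] = -0.448000, running G = -2.158000
t=4: π = [0.2500, 0.2292, 0.2292, 0.2916], E[r] = -0.8750, γ^t·E[r] = -0.358400, running G = -2.516400
t=5: π = [0.2500, 0.2292, 0.2292, 0.2917], E[r] = -0.8750, γ^t·E[r] = -0.286720, running G = -2.803120
t=6: π = [0.2500, 0.2292, 0.2292, 0.2917], E[r] = -0.8750, γ^t·E[r] = -0.229376, running G = -3.032496
t=7: π = [0.2500, 0.2292, 0.2292, 0.2917], E[r] = -0.8750, γ^t·E[r] = -0.183501, running G = -3.215997

G = -3.2160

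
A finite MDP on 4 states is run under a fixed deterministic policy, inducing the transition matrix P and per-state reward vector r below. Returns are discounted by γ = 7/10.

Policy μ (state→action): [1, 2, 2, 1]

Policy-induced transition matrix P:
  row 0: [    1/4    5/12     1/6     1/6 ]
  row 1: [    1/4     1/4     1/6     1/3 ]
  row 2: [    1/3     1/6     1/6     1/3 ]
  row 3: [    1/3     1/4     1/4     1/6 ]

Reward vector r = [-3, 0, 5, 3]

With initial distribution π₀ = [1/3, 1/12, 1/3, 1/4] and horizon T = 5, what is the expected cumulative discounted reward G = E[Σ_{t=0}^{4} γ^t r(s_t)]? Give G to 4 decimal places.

t=0: π = [0.3333, 0.0833, 0.3333, 0.2500], E[r] = 1.4167, γ^t·E[r] = 1.416667, running G = 1.416667
t=1: π = [0.2986, 0.2778, 0.1875, 0.2361], E[r] = 0.7500, γ^t·E[r] = 0.525000, running G = 1.941667
t=2: π = [0.2853, 0.2841, 0.1863, 0.2442], E[r] = 0.8084, γ^t·E[r] = 0.396140, running G = 2.337807
t=3: π = [0.2859, 0.2820, 0.1870, 0.2451], E[r] = 0.8127, γ^t·E[r] = 0.278754, running G = 2.616560
t=4: π = [0.2860, 0.2821, 0.1871, 0.2448], E[r] = 0.8119, γ^t·E[r] = 0.194948, running G = 2.811508

G = 2.8115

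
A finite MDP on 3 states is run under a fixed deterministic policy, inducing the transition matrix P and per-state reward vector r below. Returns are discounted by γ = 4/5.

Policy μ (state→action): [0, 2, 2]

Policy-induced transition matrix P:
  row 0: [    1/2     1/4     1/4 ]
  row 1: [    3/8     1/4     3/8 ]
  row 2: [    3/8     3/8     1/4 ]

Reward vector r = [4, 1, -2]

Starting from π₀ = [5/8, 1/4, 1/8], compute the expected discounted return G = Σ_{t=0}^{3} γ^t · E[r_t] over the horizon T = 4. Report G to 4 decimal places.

G = 5.3696

t=0: π = [0.6250, 0.2500, 0.1250], E[r] = 2.5000, γ^t·E[r] = 2.500000, running G = 2.500000
t=1: π = [0.4531, 0.2656, 0.2813], E[r] = 1.5156, γ^t·E[r] = 1.212500, running G = 3.712500
t=2: π = [0.4316, 0.2852, 0.2832], E[r] = 1.4453, γ^t·E[r] = 0.925000, running G = 4.637500
t=3: π = [0.4290, 0.2854, 0.2856], E[r] = 1.4299, γ^t·E[r] = 0.732125, running G = 5.369625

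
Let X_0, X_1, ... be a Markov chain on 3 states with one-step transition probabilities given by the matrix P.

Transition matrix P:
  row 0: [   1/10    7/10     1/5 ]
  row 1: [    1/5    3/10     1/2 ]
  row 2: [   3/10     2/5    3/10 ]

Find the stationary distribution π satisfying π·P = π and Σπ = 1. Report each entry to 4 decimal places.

Balance equations π_j = Σ_i π_i·P[i][j]:
  π_0 = 1/10·π_0 + 1/5·π_1 + 3/10·π_2
  π_1 = 7/10·π_0 + 3/10·π_1 + 2/5·π_2
  normalize: π_0 + π_1 + π_2 = 1
Solving the linear system gives exactly π = [29/135, 19/45, 49/135].

π = [0.2148, 0.4222, 0.3630]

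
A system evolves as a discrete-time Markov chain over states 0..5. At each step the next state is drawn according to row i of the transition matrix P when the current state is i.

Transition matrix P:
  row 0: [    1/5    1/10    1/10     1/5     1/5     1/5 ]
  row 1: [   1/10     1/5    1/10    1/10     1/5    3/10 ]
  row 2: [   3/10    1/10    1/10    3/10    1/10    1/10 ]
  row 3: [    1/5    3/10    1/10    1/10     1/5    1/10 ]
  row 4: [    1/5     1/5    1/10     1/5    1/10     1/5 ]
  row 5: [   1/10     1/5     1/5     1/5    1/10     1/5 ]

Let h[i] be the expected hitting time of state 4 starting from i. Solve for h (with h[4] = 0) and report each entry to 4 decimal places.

h = [5.9042, 5.9815, 6.4251, 5.8592, 0.0000, 6.5545]

First-step conditioning: h[4] = 0; for i ≠ 4, h[i] = 1 + Σ_k P[i][k]·h[k].
  h[0] = 1 + 1/5·h[0] + 1/10·h[1] + 1/10·h[2] + 1/5·h[3] + 1/5·h[5]
  h[1] = 1 + 1/10·h[0] + 1/5·h[1] + 1/10·h[2] + 1/10·h[3] + 3/10·h[5]
  h[2] = 1 + 3/10·h[0] + 1/10·h[1] + 1/10·h[2] + 3/10·h[3] + 1/10·h[5]
  h[3] = 1 + 1/5·h[0] + 3/10·h[1] + 1/10·h[2] + 1/10·h[3] + 1/10·h[5]
  h[5] = 1 + 1/10·h[0] + 1/5·h[1] + 1/5·h[2] + 1/5·h[3] + 1/5·h[5]
Solving the 5×5 linear system over states ≠ 4 gives exactly h = [50440/8543, 51100/8543, 54890/8543, 50055/8543, 0, 55995/8543] (h[4] = 0 is the target).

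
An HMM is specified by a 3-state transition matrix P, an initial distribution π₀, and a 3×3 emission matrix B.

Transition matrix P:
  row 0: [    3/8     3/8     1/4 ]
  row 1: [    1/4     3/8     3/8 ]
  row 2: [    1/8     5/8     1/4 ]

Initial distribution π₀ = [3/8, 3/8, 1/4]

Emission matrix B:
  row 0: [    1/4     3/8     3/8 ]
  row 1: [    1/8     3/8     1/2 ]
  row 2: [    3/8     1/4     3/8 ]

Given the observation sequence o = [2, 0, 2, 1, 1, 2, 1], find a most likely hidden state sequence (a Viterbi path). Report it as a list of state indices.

t=0: δ = [1.406e-01, 1.875e-01, 9.375e-02]  (obs o_0=2)
t=1: δ = [1.318e-02, 8.789e-03, 2.637e-02]  ψ = [0, 1, 1]  (obs o_1=0)
t=2: δ = [1.854e-03, 8.240e-03, 2.472e-03]  ψ = [0, 2, 2]  (obs o_2=2)
t=3: δ = [7.725e-04, 1.159e-03, 7.725e-04]  ψ = [1, 1, 1]  (obs o_3=1)
t=4: δ = [1.086e-04, 1.810e-04, 1.086e-04]  ψ = [0, 2, 1]  (obs o_4=1)
t=5: δ = [1.697e-05, 3.395e-05, 2.546e-05]  ψ = [1, 1, 1]  (obs o_5=2)
t=6: δ = [3.183e-06, 5.967e-06, 3.183e-06]  ψ = [1, 2, 1]  (obs o_6=1)
backtrack: best end state = 1; path = [1, 2, 1, 2, 1, 2, 1]

path = [1, 2, 1, 2, 1, 2, 1]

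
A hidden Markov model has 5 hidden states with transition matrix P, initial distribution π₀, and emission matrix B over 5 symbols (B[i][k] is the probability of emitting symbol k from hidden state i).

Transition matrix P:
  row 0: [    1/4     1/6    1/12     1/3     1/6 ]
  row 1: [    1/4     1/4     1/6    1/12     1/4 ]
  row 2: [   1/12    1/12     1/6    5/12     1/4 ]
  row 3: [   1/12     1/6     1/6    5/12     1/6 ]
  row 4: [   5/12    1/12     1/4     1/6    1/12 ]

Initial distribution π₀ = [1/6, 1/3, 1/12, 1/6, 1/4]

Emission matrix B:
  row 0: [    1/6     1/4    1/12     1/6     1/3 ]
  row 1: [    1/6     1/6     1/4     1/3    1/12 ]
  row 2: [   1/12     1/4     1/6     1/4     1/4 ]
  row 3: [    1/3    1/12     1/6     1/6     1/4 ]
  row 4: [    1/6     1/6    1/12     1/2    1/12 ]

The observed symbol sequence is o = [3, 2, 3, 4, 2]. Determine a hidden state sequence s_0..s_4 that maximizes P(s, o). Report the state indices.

path = [1, 1, 4, 0, 3]

t=0: δ = [2.778e-02, 1.111e-01, 2.083e-02, 2.778e-02, 1.250e-01]  (obs o_0=3)
t=1: δ = [4.340e-03, 6.944e-03, 5.208e-03, 3.472e-03, 2.315e-03]  ψ = [4, 1, 4, 4, 1]  (obs o_1=2)
t=2: δ = [2.894e-04, 5.787e-04, 2.894e-04, 3.617e-04, 8.681e-04]  ψ = [1, 1, 1, 2, 1]  (obs o_2=3)
t=3: δ = [1.206e-04, 1.206e-05, 5.425e-05, 3.768e-05, 1.206e-05]  ψ = [4, 1, 4, 3, 1]  (obs o_3=4)
t=4: δ = [2.512e-06, 5.023e-06, 1.674e-06, 6.698e-06, 1.674e-06]  ψ = [0, 0, 0, 0, 0]  (obs o_4=2)
backtrack: best end state = 3; path = [1, 1, 4, 0, 3]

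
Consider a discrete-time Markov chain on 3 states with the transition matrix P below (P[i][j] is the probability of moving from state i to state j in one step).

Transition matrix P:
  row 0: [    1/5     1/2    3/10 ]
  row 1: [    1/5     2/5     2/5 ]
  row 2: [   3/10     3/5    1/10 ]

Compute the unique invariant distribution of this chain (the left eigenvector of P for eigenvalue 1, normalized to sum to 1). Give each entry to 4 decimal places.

Balance equations π_j = Σ_i π_i·P[i][j]:
  π_0 = 1/5·π_0 + 1/5·π_1 + 3/10·π_2
  π_1 = 1/2·π_0 + 2/5·π_1 + 3/5·π_2
  normalize: π_0 + π_1 + π_2 = 1
Solving the linear system gives exactly π = [30/131, 63/131, 38/131].

π = [0.2290, 0.4809, 0.2901]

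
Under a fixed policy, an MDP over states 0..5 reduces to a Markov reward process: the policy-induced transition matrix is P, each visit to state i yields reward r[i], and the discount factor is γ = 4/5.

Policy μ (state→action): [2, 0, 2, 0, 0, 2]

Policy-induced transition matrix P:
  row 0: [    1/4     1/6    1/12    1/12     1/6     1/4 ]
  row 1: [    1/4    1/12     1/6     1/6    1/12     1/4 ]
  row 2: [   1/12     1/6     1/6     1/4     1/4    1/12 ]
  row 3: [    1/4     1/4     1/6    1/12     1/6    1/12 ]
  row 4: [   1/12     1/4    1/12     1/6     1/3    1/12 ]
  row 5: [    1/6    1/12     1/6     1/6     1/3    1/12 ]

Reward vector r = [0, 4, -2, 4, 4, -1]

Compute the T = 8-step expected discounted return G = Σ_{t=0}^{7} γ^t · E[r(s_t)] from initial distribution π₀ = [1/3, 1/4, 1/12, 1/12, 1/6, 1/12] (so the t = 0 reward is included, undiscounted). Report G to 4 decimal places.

t=0: π = [0.3333, 0.2500, 0.0833, 0.0833, 0.1667, 0.0833], E[r] = 1.7500, γ^t·E[r] = 1.750000, running G = 1.750000
t=1: π = [0.2014, 0.1597, 0.1250, 0.1389, 0.1944, 0.1806], E[r] = 1.5417, γ^t·E[r] = 1.233333, running G = 2.983333
t=2: π = [0.1817, 0.1661, 0.1337, 0.1487, 0.2263, 0.1435], E[r] = 1.7535, γ^t·E[r] = 1.122222, running G = 4.105556
t=3: π = [0.1780, 0.1721, 0.1327, 0.1503, 0.2256, 0.1413], E[r] = 1.7853, γ^t·E[r] = 0.914074, running G = 5.019630
t=4: π = [0.1785, 0.1719, 0.1330, 0.1504, 0.2245, 0.1417], E[r] = 1.7793, γ^t·E[r] = 0.728800, running G = 5.748430
t=5: π = [0.1786, 0.1718, 0.1331, 0.1503, 0.2245, 0.1417], E[r] = 1.7785, γ^t·E[r] = 0.582769, running G = 6.331199
t=6: π = [0.1786, 0.1718, 0.1331, 0.1503, 0.2245, 0.1417], E[r] = 1.7785, γ^t·E[r] = 0.466222, running G = 6.797421
t=7: π = [0.1786, 0.1718, 0.1331, 0.1503, 0.2245, 0.1417], E[r] = 1.7785, γ^t·E[r] = 0.372979, running G = 7.170400

G = 7.1704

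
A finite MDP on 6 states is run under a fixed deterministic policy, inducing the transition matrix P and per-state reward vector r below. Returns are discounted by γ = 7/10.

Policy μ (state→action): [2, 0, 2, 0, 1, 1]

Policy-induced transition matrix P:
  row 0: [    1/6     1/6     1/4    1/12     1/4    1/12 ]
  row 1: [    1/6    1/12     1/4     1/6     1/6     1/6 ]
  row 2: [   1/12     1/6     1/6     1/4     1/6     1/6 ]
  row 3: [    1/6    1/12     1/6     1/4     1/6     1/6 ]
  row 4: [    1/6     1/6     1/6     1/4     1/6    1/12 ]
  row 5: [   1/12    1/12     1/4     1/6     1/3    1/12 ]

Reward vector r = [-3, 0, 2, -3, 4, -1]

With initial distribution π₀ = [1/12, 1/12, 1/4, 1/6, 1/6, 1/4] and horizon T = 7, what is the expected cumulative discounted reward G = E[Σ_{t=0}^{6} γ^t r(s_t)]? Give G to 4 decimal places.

t=0: π = [0.0833, 0.0833, 0.2500, 0.1667, 0.1667, 0.2500], E[r] = 0.1667, γ^t·E[r] = 0.166667, running G = 0.166667
t=1: π = [0.1250, 0.1250, 0.2014, 0.2083, 0.2153, 0.1250], E[r] = 0.1389, γ^t·E[r] = 0.097222, running G = 0.263889
t=2: π = [0.1395, 0.1285, 0.1979, 0.2083, 0.1979, 0.1279], E[r] = 0.0162, γ^t·E[r] = 0.007940, running G = 0.271829
t=3: π = [0.1395, 0.1279, 0.1997, 0.2054, 0.1996, 0.1279], E[r] = 0.0351, γ^t·E[r] = 0.012042, running G = 0.283871
t=4: π = [0.1394, 0.1282, 0.1996, 0.2054, 0.1996, 0.1277], E[r] = 0.0355, γ^t·E[r] = 0.008527, running G = 0.292398
t=5: π = [0.1394, 0.1282, 0.1996, 0.2054, 0.1996, 0.1278], E[r] = 0.0353, γ^t·E[r] = 0.005927, running G = 0.298324
t=6: π = [0.1394, 0.1282, 0.1996, 0.2054, 0.1996, 0.1278], E[r] = 0.0353, γ^t·E[r] = 0.004153, running G = 0.302478

G = 0.3025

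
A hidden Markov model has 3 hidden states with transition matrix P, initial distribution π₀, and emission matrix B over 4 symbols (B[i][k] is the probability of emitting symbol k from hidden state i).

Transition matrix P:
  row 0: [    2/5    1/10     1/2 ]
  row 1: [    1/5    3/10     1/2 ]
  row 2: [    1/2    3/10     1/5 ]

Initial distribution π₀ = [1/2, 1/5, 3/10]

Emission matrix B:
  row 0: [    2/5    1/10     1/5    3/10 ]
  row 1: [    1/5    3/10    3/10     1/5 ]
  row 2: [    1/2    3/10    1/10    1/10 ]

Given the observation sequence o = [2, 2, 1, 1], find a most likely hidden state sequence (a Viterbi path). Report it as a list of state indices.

t=0: δ = [1.000e-01, 6.000e-02, 3.000e-02]  (obs o_0=2)
t=1: δ = [8.000e-03, 5.400e-03, 5.000e-03]  ψ = [0, 1, 0]  (obs o_1=2)
t=2: δ = [3.200e-04, 4.860e-04, 1.200e-03]  ψ = [0, 1, 0]  (obs o_2=1)
t=3: δ = [6.000e-05, 1.080e-04, 7.290e-05]  ψ = [2, 2, 1]  (obs o_3=1)
backtrack: best end state = 1; path = [0, 0, 2, 1]

path = [0, 0, 2, 1]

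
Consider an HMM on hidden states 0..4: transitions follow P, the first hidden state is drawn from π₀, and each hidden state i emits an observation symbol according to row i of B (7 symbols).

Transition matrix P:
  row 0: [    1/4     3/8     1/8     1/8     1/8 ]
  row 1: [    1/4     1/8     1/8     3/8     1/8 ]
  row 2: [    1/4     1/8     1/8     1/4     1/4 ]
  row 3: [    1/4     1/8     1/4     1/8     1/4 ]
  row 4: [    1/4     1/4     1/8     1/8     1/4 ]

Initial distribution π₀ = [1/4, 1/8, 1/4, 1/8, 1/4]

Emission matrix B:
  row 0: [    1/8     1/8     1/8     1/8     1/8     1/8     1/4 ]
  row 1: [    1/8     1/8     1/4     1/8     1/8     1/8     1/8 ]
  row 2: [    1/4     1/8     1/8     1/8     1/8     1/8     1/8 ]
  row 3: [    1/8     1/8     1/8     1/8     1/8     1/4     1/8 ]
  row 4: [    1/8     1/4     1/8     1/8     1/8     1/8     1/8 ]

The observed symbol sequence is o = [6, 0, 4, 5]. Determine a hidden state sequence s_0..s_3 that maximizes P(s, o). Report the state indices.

path = [0, 0, 1, 3]

t=0: δ = [6.250e-02, 1.562e-02, 3.125e-02, 1.562e-02, 3.125e-02]  (obs o_0=6)
t=1: δ = [1.953e-03, 2.930e-03, 1.953e-03, 9.766e-04, 9.766e-04]  ψ = [0, 0, 0, 0, 0]  (obs o_1=0)
t=2: δ = [9.155e-05, 9.155e-05, 4.578e-05, 1.373e-04, 6.104e-05]  ψ = [1, 0, 1, 1, 2]  (obs o_2=4)
t=3: δ = [4.292e-06, 4.292e-06, 4.292e-06, 8.583e-06, 4.292e-06]  ψ = [3, 0, 3, 1, 3]  (obs o_3=5)
backtrack: best end state = 3; path = [0, 0, 1, 3]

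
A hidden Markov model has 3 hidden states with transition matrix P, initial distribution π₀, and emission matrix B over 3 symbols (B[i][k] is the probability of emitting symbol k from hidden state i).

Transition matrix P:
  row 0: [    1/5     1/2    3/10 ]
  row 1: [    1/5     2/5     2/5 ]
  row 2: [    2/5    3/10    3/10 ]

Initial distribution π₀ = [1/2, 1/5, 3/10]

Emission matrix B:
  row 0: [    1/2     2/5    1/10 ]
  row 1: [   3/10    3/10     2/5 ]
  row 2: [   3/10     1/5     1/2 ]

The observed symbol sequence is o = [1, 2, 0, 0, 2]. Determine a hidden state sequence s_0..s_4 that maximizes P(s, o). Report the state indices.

path = [0, 1, 2, 0, 1]

t=0: δ = [2.000e-01, 6.000e-02, 6.000e-02]  (obs o_0=1)
t=1: δ = [4.000e-03, 4.000e-02, 3.000e-02]  ψ = [0, 0, 0]  (obs o_1=2)
t=2: δ = [6.000e-03, 4.800e-03, 4.800e-03]  ψ = [2, 1, 1]  (obs o_2=0)
t=3: δ = [9.600e-04, 9.000e-04, 5.760e-04]  ψ = [2, 0, 1]  (obs o_3=0)
t=4: δ = [2.304e-05, 1.920e-04, 1.800e-04]  ψ = [2, 0, 1]  (obs o_4=2)
backtrack: best end state = 1; path = [0, 1, 2, 0, 1]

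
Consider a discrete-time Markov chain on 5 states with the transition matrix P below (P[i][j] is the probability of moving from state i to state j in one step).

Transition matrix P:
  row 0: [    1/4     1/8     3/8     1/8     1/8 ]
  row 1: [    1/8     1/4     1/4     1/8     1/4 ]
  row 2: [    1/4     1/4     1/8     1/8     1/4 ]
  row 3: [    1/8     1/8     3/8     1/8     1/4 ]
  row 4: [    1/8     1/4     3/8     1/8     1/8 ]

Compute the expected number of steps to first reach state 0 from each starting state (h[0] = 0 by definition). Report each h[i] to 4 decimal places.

First-step conditioning: h[0] = 0; for i ≠ 0, h[i] = 1 + Σ_k P[i][k]·h[k].
  h[1] = 1 + 1/4·h[1] + 1/4·h[2] + 1/8·h[3] + 1/4·h[4]
  h[2] = 1 + 1/4·h[1] + 1/8·h[2] + 1/8·h[3] + 1/4·h[4]
  h[3] = 1 + 1/8·h[1] + 3/8·h[2] + 1/8·h[3] + 1/4·h[4]
  h[4] = 1 + 1/4·h[1] + 3/8·h[2] + 1/8·h[3] + 1/8·h[4]
Solving the 4×4 linear system over states ≠ 0 gives exactly h = [0, 5184/817, 4608/817, 5112/817, 5120/817] (h[0] = 0 is the target).

h = [0.0000, 6.3452, 5.6401, 6.2570, 6.2668]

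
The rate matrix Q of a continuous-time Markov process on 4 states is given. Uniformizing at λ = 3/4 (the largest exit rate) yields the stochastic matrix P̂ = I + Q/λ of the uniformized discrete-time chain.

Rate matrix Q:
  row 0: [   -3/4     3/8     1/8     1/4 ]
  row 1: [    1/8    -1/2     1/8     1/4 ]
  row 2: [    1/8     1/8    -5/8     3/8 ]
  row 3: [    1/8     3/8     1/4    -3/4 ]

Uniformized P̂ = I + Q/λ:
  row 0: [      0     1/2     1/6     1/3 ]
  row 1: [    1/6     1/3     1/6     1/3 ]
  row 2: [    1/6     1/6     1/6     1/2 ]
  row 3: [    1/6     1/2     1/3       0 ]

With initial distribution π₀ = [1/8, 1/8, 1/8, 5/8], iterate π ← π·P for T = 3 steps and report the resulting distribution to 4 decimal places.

t=0: π = [0.1250, 0.1250, 0.1250, 0.6250]
t=1: π = [0.1458, 0.4375, 0.2708, 0.1458]
t=2: π = [0.1424, 0.3368, 0.1910, 0.3299]
t=3: π = [0.1429, 0.3802, 0.2216, 0.2552]

π = [0.1429, 0.3802, 0.2216, 0.2552]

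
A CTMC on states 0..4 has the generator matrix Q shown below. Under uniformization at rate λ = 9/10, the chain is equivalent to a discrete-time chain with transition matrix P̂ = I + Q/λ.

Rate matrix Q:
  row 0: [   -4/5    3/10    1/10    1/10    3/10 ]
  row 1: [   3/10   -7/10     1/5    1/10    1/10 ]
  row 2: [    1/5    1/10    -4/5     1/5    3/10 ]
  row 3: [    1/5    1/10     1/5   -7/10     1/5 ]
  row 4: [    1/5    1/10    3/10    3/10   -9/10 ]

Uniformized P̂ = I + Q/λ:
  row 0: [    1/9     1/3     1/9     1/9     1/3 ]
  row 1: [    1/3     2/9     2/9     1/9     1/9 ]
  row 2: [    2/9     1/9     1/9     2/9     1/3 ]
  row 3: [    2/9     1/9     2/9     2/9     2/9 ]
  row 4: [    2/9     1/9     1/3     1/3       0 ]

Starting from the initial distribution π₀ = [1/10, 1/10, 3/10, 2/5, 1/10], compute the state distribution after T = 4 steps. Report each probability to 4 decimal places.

t=0: π = [0.1000, 0.1000, 0.3000, 0.4000, 0.1000]
t=1: π = [0.2222, 0.1444, 0.1889, 0.2111, 0.2333]
t=2: π = [0.2136, 0.1765, 0.2025, 0.2074, 0.2000]
t=3: π = [0.2181, 0.1782, 0.1982, 0.2011, 0.2044]
t=4: π = [0.2178, 0.1794, 0.1987, 0.2009, 0.2033]

π = [0.2178, 0.1794, 0.1987, 0.2009, 0.2033]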